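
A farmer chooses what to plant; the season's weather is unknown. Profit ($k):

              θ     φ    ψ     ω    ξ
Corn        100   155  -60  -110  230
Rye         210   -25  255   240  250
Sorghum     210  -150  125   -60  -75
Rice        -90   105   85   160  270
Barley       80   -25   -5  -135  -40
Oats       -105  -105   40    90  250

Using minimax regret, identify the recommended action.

Column bests: θ=210, φ=155, ψ=255, ω=240, ξ=270.
Corn regrets: 110, 0, 315, 350, 40 → max 350
Rye regrets: 0, 180, 0, 0, 20 → max 180
Sorghum regrets: 0, 305, 130, 300, 345 → max 345
Rice regrets: 300, 50, 170, 80, 0 → max 300
Barley regrets: 130, 180, 260, 375, 310 → max 375
Oats regrets: 315, 260, 215, 150, 20 → max 315
Smallest max regret = 180 → Rye.

Rye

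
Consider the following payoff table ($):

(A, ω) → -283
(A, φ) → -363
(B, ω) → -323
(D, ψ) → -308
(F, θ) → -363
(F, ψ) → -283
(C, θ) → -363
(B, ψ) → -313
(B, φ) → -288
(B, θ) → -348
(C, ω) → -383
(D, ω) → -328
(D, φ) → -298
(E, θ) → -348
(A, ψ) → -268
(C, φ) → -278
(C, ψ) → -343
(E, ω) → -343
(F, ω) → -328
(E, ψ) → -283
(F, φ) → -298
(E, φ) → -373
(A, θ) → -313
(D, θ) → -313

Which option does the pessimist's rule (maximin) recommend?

D

Row minima: A=-363, B=-348, C=-383, D=-328, E=-373, F=-363
Best worst-case = -328 → D.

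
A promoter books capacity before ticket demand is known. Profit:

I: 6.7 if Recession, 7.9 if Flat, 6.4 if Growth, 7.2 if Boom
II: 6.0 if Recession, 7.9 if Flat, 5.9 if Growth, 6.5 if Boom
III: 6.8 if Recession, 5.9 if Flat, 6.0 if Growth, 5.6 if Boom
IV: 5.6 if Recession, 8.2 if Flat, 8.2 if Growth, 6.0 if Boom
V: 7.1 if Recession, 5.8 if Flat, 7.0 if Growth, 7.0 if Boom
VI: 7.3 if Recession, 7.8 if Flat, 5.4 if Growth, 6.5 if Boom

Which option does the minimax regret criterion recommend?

Column bests: Recession=7.3, Flat=8.2, Growth=8.2, Boom=7.2.
I regrets: 0.6, 0.3, 1.8, 0.0 → max 1.8
II regrets: 1.3, 0.3, 2.3, 0.7 → max 2.3
III regrets: 0.5, 2.3, 2.2, 1.6 → max 2.3
IV regrets: 1.7, 0.0, 0.0, 1.2 → max 1.7
V regrets: 0.2, 2.4, 1.2, 0.2 → max 2.4
VI regrets: 0.0, 0.4, 2.8, 0.7 → max 2.8
Smallest max regret = 1.7 → IV.

IV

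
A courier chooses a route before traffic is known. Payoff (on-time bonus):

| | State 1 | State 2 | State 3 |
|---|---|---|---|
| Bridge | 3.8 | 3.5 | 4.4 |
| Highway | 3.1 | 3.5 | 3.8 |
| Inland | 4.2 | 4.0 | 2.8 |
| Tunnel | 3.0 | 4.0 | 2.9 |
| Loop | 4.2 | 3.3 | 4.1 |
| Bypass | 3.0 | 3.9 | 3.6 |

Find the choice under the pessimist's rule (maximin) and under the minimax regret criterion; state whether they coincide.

maximin → Bridge; minimax regret → Bridge (agree)

Row minima: Bridge=3.5, Highway=3.1, Inland=2.8, Tunnel=2.9, Loop=3.3, Bypass=3.0
Best worst-case = 3.5 → Bridge.
Column bests: State 1=4.2, State 2=4.0, State 3=4.4.
Bridge regrets: 0.4, 0.5, 0.0 → max 0.5
Highway regrets: 1.1, 0.5, 0.6 → max 1.1
Inland regrets: 0.0, 0.0, 1.6 → max 1.6
Tunnel regrets: 1.2, 0.0, 1.5 → max 1.5
Loop regrets: 0.0, 0.7, 0.3 → max 0.7
Bypass regrets: 1.2, 0.1, 0.8 → max 1.2
Smallest max regret = 0.5 → Bridge.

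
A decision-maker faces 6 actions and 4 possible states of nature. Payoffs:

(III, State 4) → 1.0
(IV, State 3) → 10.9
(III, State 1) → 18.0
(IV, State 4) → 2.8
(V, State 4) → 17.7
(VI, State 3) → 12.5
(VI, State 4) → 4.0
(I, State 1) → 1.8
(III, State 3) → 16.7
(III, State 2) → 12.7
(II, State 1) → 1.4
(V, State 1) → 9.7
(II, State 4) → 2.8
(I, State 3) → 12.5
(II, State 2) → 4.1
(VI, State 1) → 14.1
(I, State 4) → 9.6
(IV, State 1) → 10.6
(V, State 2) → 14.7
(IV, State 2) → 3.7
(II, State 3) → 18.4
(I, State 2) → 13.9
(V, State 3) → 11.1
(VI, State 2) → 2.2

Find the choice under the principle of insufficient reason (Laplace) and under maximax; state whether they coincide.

laplace → V; maximax → II (disagree)

Row averages: I=9.45, II=6.675, III=12.1, IV=7, V=13.3, VI=8.2
Highest average = 13.3 → V.
Row maxima: I=13.9, II=18.4, III=18.0, IV=10.9, V=17.7, VI=14.1
Best best-case = 18.4 → II.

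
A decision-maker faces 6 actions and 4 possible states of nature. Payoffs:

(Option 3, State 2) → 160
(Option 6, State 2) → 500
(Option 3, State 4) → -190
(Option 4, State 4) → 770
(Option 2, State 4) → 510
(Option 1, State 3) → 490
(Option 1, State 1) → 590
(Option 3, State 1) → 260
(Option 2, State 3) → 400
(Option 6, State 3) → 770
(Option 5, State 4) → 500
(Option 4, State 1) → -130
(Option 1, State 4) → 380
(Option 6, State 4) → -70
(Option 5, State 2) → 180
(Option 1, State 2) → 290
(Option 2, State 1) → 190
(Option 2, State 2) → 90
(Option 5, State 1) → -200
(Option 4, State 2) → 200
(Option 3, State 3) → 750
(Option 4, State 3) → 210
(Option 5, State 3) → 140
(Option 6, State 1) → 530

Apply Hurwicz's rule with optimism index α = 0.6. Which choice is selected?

Option 1: 0.6·590 + 0.4·290 = 470
Option 2: 0.6·510 + 0.4·90 = 342
Option 3: 0.6·750 + 0.4·(-190) = 374
Option 4: 0.6·770 + 0.4·(-130) = 410
Option 5: 0.6·500 + 0.4·(-200) = 220
Option 6: 0.6·770 + 0.4·(-70) = 434
Highest Hurwicz score = 470 → Option 1.

Option 1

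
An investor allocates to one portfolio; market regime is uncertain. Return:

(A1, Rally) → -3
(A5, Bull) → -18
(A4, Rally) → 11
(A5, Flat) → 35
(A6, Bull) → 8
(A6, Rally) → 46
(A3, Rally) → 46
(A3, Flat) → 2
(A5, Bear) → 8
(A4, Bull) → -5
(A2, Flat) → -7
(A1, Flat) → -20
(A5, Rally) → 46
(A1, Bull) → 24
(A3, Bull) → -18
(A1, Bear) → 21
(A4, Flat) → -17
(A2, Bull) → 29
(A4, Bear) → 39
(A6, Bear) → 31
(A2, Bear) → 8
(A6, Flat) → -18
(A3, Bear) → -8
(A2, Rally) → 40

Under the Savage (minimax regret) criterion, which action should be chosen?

A2

Column bests: Bear=39, Flat=35, Bull=29, Rally=46.
A1 regrets: 18, 55, 5, 49 → max 55
A2 regrets: 31, 42, 0, 6 → max 42
A3 regrets: 47, 33, 47, 0 → max 47
A4 regrets: 0, 52, 34, 35 → max 52
A5 regrets: 31, 0, 47, 0 → max 47
A6 regrets: 8, 53, 21, 0 → max 53
Smallest max regret = 42 → A2.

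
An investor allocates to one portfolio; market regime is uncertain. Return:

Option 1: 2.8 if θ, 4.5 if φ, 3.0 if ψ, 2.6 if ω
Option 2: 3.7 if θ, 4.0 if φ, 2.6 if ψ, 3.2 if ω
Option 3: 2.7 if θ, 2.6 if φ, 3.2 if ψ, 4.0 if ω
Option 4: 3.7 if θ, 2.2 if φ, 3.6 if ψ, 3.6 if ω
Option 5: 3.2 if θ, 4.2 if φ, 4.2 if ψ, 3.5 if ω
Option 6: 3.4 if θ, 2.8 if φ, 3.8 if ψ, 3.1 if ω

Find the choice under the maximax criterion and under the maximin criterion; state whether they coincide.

maximax → Option 1; maximin → Option 5 (disagree)

Row maxima: Option 1=4.5, Option 2=4.0, Option 3=4.0, Option 4=3.7, Option 5=4.2, Option 6=3.8
Best best-case = 4.5 → Option 1.
Row minima: Option 1=2.6, Option 2=2.6, Option 3=2.6, Option 4=2.2, Option 5=3.2, Option 6=2.8
Best worst-case = 3.2 → Option 5.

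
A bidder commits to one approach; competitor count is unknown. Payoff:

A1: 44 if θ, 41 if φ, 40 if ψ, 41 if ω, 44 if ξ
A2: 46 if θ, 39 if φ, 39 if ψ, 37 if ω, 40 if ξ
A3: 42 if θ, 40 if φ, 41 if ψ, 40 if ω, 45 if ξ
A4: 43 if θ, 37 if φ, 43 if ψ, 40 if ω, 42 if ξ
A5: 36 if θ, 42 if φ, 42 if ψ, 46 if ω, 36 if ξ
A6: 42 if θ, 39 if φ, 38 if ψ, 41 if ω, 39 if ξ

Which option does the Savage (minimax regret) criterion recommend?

Column bests: θ=46, φ=42, ψ=43, ω=46, ξ=45.
A1 regrets: 2, 1, 3, 5, 1 → max 5
A2 regrets: 0, 3, 4, 9, 5 → max 9
A3 regrets: 4, 2, 2, 6, 0 → max 6
A4 regrets: 3, 5, 0, 6, 3 → max 6
A5 regrets: 10, 0, 1, 0, 9 → max 10
A6 regrets: 4, 3, 5, 5, 6 → max 6
Smallest max regret = 5 → A1.

A1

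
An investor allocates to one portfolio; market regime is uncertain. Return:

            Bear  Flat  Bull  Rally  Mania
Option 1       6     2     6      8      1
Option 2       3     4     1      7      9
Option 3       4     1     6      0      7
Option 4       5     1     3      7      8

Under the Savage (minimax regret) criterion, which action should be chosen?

Column bests: Bear=6, Flat=4, Bull=6, Rally=8, Mania=9.
Option 1 regrets: 0, 2, 0, 0, 8 → max 8
Option 2 regrets: 3, 0, 5, 1, 0 → max 5
Option 3 regrets: 2, 3, 0, 8, 2 → max 8
Option 4 regrets: 1, 3, 3, 1, 1 → max 3
Smallest max regret = 3 → Option 4.

Option 4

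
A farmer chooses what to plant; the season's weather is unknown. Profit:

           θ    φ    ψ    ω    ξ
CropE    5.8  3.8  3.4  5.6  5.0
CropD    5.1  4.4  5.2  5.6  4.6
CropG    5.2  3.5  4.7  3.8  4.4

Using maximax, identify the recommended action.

Row maxima: CropE=5.8, CropD=5.6, CropG=5.2
Best best-case = 5.8 → CropE.

CropE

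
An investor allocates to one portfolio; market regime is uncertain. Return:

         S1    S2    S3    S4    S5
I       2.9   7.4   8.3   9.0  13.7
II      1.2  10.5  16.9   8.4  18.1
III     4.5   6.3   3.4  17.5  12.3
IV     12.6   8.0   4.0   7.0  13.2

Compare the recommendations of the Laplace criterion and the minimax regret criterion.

Row averages: I=8.26, II=11.02, III=8.8, IV=8.96
Highest average = 11.02 → II.
Column bests: S1=12.6, S2=10.5, S3=16.9, S4=17.5, S5=18.1.
I regrets: 9.7, 3.1, 8.6, 8.5, 4.4 → max 9.7
II regrets: 11.4, 0.0, 0.0, 9.1, 0.0 → max 11.4
III regrets: 8.1, 4.2, 13.5, 0.0, 5.8 → max 13.5
IV regrets: 0.0, 2.5, 12.9, 10.5, 4.9 → max 12.9
Smallest max regret = 9.7 → I.

laplace → II; minimax regret → I (disagree)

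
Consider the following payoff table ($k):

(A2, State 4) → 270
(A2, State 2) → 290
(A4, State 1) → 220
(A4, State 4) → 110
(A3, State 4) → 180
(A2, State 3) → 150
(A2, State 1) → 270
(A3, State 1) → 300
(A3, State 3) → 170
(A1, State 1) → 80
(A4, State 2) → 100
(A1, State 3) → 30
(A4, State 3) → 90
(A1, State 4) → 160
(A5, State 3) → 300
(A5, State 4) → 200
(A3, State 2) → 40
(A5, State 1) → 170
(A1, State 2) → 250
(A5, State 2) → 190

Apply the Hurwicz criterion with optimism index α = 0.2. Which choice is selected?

A5

A1: 0.2·250 + 0.8·30 = 74
A2: 0.2·290 + 0.8·150 = 178
A3: 0.2·300 + 0.8·40 = 92
A4: 0.2·220 + 0.8·90 = 116
A5: 0.2·300 + 0.8·170 = 196
Highest Hurwicz score = 196 → A5.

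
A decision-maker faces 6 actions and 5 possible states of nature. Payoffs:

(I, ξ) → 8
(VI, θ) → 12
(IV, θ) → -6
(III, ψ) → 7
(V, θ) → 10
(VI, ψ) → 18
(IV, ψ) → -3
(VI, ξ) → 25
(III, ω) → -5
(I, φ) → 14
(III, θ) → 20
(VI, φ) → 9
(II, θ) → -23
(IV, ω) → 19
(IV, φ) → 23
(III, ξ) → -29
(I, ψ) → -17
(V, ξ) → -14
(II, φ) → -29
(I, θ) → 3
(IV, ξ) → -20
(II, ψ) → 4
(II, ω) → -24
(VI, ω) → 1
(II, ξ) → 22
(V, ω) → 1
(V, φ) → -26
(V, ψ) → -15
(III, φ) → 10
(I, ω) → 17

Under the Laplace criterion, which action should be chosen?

VI

Row averages: I=5, II=-10, III=0.6, IV=2.6, V=-8.8, VI=13
Highest average = 13 → VI.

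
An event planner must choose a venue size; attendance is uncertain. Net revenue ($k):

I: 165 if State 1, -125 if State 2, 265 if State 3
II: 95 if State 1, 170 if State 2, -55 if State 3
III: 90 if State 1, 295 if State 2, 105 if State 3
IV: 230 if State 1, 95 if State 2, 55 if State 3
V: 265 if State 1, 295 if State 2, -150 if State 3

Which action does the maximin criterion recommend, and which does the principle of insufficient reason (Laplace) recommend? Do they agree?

Row minima: I=-125, II=-55, III=90, IV=55, V=-150
Best worst-case = 90 → III.
Row averages: I=305/3, II=70, III=490/3, IV=380/3, V=410/3
Highest average = 490/3 → III.

maximin → III; laplace → III (agree)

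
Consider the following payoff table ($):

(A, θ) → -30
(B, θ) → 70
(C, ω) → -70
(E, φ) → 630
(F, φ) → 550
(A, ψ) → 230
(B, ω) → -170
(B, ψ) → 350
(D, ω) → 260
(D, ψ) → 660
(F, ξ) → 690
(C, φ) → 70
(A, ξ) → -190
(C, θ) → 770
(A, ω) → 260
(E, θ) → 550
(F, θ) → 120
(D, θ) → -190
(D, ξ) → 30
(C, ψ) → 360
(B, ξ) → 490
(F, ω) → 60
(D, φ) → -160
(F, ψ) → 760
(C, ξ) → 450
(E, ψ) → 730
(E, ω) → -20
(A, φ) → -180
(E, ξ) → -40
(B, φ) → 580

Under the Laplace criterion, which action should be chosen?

Row averages: A=18, B=264, C=316, D=120, E=370, F=436
Highest average = 436 → F.

F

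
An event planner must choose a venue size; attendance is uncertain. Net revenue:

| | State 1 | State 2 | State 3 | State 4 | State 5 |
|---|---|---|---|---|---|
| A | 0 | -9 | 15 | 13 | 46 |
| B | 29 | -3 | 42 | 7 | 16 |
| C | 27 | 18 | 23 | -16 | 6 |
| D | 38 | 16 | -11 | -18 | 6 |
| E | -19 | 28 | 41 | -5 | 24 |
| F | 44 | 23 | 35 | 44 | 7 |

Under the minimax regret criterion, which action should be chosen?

Column bests: State 1=44, State 2=28, State 3=42, State 4=44, State 5=46.
A regrets: 44, 37, 27, 31, 0 → max 44
B regrets: 15, 31, 0, 37, 30 → max 37
C regrets: 17, 10, 19, 60, 40 → max 60
D regrets: 6, 12, 53, 62, 40 → max 62
E regrets: 63, 0, 1, 49, 22 → max 63
F regrets: 0, 5, 7, 0, 39 → max 39
Smallest max regret = 37 → B.

B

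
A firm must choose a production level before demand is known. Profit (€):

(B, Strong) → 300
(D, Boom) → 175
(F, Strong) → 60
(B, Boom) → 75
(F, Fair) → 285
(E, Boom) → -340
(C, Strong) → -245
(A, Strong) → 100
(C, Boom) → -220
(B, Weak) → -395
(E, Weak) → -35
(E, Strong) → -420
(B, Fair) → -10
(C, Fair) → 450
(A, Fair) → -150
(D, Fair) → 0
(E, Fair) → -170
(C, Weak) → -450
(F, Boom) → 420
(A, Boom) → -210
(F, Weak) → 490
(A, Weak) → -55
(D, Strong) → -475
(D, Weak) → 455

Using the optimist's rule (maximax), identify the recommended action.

Row maxima: A=100, B=300, C=450, D=455, E=-35, F=490
Best best-case = 490 → F.

F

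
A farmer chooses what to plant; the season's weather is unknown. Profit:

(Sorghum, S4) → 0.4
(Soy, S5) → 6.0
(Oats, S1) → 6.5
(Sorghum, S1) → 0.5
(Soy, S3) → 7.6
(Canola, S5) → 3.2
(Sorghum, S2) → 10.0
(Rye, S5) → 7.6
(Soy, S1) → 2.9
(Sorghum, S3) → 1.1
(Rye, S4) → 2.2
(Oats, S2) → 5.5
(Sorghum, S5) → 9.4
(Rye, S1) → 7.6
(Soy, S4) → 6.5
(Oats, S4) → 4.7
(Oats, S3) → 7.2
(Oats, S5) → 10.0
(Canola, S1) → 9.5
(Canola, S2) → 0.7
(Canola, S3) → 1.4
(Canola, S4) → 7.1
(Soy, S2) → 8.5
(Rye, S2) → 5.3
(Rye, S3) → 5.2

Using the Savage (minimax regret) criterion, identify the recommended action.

Oats

Column bests: S1=9.5, S2=10.0, S3=7.6, S4=7.1, S5=10.0.
Canola regrets: 0.0, 9.3, 6.2, 0.0, 6.8 → max 9.3
Oats regrets: 3.0, 4.5, 0.4, 2.4, 0.0 → max 4.5
Rye regrets: 1.9, 4.7, 2.4, 4.9, 2.4 → max 4.9
Sorghum regrets: 9.0, 0.0, 6.5, 6.7, 0.6 → max 9.0
Soy regrets: 6.6, 1.5, 0.0, 0.6, 4.0 → max 6.6
Smallest max regret = 4.5 → Oats.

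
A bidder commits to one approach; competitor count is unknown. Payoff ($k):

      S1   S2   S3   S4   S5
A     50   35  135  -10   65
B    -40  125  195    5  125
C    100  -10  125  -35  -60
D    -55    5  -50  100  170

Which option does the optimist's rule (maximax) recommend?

Row maxima: A=135, B=195, C=125, D=170
Best best-case = 195 → B.

B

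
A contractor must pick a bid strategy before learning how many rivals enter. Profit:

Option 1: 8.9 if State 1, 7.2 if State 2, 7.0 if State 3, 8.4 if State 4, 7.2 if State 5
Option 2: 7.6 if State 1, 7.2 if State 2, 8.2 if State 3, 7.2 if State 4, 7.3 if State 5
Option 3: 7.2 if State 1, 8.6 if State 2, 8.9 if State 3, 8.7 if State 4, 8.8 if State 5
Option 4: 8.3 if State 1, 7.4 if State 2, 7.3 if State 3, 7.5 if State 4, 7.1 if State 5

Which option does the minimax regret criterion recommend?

Column bests: State 1=8.9, State 2=8.6, State 3=8.9, State 4=8.7, State 5=8.8.
Option 1 regrets: 0.0, 1.4, 1.9, 0.3, 1.6 → max 1.9
Option 2 regrets: 1.3, 1.4, 0.7, 1.5, 1.5 → max 1.5
Option 3 regrets: 1.7, 0.0, 0.0, 0.0, 0.0 → max 1.7
Option 4 regrets: 0.6, 1.2, 1.6, 1.2, 1.7 → max 1.7
Smallest max regret = 1.5 → Option 2.

Option 2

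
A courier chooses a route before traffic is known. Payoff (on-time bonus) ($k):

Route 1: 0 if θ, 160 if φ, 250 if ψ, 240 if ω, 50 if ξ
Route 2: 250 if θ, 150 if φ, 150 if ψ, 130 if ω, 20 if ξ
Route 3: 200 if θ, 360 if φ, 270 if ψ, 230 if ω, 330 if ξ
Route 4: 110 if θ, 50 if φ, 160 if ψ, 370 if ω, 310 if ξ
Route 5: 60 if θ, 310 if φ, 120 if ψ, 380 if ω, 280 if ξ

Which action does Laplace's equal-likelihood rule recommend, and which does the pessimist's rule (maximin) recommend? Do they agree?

Row averages: Route 1=140, Route 2=140, Route 3=278, Route 4=200, Route 5=230
Highest average = 278 → Route 3.
Row minima: Route 1=0, Route 2=20, Route 3=200, Route 4=50, Route 5=60
Best worst-case = 200 → Route 3.

laplace → Route 3; maximin → Route 3 (agree)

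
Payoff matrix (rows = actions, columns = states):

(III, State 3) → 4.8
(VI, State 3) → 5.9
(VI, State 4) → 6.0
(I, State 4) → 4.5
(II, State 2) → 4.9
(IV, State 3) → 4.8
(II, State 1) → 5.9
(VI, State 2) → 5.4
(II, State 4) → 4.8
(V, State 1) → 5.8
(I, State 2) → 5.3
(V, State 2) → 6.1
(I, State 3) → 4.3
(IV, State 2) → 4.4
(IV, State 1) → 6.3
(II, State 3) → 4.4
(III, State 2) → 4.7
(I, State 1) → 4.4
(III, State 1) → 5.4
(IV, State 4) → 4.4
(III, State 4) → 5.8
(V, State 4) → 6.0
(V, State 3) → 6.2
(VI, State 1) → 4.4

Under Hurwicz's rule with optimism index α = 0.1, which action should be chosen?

V

I: 0.1·5.3 + 0.9·4.3 = 4.4
II: 0.1·5.9 + 0.9·4.4 = 4.55
III: 0.1·5.8 + 0.9·4.7 = 4.81
IV: 0.1·6.3 + 0.9·4.4 = 4.59
V: 0.1·6.2 + 0.9·5.8 = 5.84
VI: 0.1·6.0 + 0.9·4.4 = 4.56
Highest Hurwicz score = 5.84 → V.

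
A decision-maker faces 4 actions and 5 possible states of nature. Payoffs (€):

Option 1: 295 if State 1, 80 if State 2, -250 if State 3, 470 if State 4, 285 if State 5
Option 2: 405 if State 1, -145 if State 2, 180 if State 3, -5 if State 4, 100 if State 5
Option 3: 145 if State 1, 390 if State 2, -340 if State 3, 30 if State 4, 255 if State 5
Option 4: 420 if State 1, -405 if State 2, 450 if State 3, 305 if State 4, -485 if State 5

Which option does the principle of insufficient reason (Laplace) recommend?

Option 1

Row averages: Option 1=176, Option 2=107, Option 3=96, Option 4=57
Highest average = 176 → Option 1.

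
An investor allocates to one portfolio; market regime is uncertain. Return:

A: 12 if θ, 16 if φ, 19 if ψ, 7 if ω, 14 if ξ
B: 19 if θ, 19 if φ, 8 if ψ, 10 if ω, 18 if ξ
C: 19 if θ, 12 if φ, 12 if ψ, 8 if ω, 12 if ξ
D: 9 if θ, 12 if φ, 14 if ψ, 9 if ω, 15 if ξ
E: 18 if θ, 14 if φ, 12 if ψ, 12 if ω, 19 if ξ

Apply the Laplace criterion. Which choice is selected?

Row averages: A=13.6, B=14.8, C=12.6, D=11.8, E=15
Highest average = 15 → E.

E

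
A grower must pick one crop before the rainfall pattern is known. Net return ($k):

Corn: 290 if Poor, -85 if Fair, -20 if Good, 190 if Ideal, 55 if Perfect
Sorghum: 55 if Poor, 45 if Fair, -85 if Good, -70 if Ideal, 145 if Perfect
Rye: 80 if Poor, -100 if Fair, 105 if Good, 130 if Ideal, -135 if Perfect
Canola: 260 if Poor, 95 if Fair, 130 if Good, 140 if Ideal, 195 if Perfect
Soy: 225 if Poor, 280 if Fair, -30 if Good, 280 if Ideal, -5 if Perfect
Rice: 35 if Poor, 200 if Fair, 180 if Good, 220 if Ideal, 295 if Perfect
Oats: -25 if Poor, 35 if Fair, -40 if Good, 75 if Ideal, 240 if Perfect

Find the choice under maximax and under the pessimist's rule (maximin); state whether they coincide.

maximax → Rice; maximin → Canola (disagree)

Row maxima: Corn=290, Sorghum=145, Rye=130, Canola=260, Soy=280, Rice=295, Oats=240
Best best-case = 295 → Rice.
Row minima: Corn=-85, Sorghum=-85, Rye=-135, Canola=95, Soy=-30, Rice=35, Oats=-40
Best worst-case = 95 → Canola.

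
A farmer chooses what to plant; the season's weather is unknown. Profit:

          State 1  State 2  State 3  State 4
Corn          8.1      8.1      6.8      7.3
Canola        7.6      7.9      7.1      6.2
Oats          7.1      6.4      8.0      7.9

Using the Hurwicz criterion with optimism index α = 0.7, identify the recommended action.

Corn

Corn: 0.7·8.1 + 0.3·6.8 = 7.71
Canola: 0.7·7.9 + 0.3·6.2 = 7.39
Oats: 0.7·8.0 + 0.3·6.4 = 7.52
Highest Hurwicz score = 7.71 → Corn.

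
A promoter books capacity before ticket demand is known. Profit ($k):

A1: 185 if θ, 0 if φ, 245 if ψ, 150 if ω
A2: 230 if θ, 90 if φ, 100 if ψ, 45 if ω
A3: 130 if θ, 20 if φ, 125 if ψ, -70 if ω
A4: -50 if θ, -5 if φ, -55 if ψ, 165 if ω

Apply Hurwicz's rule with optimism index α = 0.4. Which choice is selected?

A1: 0.4·245 + 0.6·0 = 98
A2: 0.4·230 + 0.6·45 = 119
A3: 0.4·130 + 0.6·(-70) = 10
A4: 0.4·165 + 0.6·(-55) = 33
Highest Hurwicz score = 119 → A2.

A2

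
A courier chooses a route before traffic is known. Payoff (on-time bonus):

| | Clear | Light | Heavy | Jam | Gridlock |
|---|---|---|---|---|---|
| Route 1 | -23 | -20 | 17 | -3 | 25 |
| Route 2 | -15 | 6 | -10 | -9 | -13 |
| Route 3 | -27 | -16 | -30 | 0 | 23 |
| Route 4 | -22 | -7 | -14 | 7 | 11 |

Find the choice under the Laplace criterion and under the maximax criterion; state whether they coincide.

laplace → Route 1; maximax → Route 1 (agree)

Row averages: Route 1=-0.8, Route 2=-8.2, Route 3=-10, Route 4=-5
Highest average = -0.8 → Route 1.
Row maxima: Route 1=25, Route 2=6, Route 3=23, Route 4=11
Best best-case = 25 → Route 1.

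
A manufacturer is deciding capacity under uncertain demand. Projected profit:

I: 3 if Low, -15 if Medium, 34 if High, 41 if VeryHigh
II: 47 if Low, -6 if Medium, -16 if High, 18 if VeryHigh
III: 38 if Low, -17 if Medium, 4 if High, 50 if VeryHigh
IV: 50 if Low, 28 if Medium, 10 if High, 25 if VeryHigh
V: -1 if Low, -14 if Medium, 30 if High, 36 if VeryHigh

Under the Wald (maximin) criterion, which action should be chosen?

IV

Row minima: I=-15, II=-16, III=-17, IV=10, V=-14
Best worst-case = 10 → IV.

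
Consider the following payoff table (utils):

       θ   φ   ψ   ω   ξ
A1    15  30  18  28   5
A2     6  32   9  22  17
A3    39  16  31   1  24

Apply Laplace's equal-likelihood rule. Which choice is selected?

Row averages: A1=19.2, A2=17.2, A3=22.2
Highest average = 22.2 → A3.

A3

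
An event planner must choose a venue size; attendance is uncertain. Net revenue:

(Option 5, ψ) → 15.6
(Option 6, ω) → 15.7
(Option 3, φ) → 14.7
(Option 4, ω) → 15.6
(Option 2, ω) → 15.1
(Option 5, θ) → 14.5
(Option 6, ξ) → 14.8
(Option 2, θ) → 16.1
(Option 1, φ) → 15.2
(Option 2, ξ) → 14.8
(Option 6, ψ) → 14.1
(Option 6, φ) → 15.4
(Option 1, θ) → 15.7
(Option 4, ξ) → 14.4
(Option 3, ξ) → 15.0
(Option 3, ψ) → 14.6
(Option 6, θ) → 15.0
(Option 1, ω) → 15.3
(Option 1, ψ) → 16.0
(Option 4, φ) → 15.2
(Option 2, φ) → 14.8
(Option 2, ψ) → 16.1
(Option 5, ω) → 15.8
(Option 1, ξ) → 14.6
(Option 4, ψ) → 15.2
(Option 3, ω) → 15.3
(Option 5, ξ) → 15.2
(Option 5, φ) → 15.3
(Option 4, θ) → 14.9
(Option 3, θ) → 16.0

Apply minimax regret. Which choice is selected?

Column bests: θ=16.1, φ=15.4, ψ=16.1, ω=15.8, ξ=15.2.
Option 1 regrets: 0.4, 0.2, 0.1, 0.5, 0.6 → max 0.6
Option 2 regrets: 0.0, 0.6, 0.0, 0.7, 0.4 → max 0.7
Option 3 regrets: 0.1, 0.7, 1.5, 0.5, 0.2 → max 1.5
Option 4 regrets: 1.2, 0.2, 0.9, 0.2, 0.8 → max 1.2
Option 5 regrets: 1.6, 0.1, 0.5, 0.0, 0.0 → max 1.6
Option 6 regrets: 1.1, 0.0, 2.0, 0.1, 0.4 → max 2.0
Smallest max regret = 0.6 → Option 1.

Option 1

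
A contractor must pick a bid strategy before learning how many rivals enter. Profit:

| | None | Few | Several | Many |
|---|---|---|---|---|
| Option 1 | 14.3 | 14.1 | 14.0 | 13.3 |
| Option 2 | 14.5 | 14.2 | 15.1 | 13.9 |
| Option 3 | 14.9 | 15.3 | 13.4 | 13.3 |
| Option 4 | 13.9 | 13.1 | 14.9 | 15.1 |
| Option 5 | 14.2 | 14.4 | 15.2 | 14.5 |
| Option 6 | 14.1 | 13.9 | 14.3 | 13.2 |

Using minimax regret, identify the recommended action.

Column bests: None=14.9, Few=15.3, Several=15.2, Many=15.1.
Option 1 regrets: 0.6, 1.2, 1.2, 1.8 → max 1.8
Option 2 regrets: 0.4, 1.1, 0.1, 1.2 → max 1.2
Option 3 regrets: 0.0, 0.0, 1.8, 1.8 → max 1.8
Option 4 regrets: 1.0, 2.2, 0.3, 0.0 → max 2.2
Option 5 regrets: 0.7, 0.9, 0.0, 0.6 → max 0.9
Option 6 regrets: 0.8, 1.4, 0.9, 1.9 → max 1.9
Smallest max regret = 0.9 → Option 5.

Option 5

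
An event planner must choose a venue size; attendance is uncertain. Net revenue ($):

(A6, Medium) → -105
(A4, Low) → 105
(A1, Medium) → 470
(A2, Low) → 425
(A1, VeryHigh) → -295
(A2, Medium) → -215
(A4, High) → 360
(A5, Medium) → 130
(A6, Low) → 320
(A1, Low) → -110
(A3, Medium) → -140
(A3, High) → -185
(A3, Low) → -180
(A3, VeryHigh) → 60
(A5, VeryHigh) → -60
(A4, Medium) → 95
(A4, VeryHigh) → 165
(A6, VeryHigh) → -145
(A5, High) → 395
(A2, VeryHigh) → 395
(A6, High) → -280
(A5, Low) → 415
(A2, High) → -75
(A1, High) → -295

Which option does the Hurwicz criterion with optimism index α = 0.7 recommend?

A4

A1: 0.7·470 + 0.3·(-295) = 240.5
A2: 0.7·425 + 0.3·(-215) = 233
A3: 0.7·60 + 0.3·(-185) = -13.5
A4: 0.7·360 + 0.3·95 = 280.5
A5: 0.7·415 + 0.3·(-60) = 272.5
A6: 0.7·320 + 0.3·(-280) = 140
Highest Hurwicz score = 280.5 → A4.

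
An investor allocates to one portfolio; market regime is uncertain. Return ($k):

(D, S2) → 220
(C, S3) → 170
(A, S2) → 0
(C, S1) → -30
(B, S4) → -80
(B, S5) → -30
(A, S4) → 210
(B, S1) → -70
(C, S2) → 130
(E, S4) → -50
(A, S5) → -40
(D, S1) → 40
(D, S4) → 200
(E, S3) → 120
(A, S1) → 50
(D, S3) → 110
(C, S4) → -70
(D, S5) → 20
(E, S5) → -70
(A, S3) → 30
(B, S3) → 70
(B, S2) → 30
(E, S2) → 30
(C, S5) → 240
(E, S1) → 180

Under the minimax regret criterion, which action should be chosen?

Column bests: S1=180, S2=220, S3=170, S4=210, S5=240.
A regrets: 130, 220, 140, 0, 280 → max 280
B regrets: 250, 190, 100, 290, 270 → max 290
C regrets: 210, 90, 0, 280, 0 → max 280
D regrets: 140, 0, 60, 10, 220 → max 220
E regrets: 0, 190, 50, 260, 310 → max 310
Smallest max regret = 220 → D.

D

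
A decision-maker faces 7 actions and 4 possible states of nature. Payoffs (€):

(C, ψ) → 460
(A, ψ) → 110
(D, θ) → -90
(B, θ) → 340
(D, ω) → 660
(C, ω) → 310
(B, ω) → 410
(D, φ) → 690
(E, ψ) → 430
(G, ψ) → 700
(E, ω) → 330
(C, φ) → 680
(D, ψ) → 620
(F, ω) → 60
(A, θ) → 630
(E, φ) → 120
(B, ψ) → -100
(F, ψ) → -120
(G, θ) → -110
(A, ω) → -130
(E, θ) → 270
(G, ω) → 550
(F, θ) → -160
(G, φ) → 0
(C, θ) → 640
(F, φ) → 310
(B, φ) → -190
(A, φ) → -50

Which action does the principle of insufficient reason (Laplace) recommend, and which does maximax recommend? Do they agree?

Row averages: A=140, B=115, C=522.5, D=470, E=287.5, F=22.5, G=285
Highest average = 522.5 → C.
Row maxima: A=630, B=410, C=680, D=690, E=430, F=310, G=700
Best best-case = 700 → G.

laplace → C; maximax → G (disagree)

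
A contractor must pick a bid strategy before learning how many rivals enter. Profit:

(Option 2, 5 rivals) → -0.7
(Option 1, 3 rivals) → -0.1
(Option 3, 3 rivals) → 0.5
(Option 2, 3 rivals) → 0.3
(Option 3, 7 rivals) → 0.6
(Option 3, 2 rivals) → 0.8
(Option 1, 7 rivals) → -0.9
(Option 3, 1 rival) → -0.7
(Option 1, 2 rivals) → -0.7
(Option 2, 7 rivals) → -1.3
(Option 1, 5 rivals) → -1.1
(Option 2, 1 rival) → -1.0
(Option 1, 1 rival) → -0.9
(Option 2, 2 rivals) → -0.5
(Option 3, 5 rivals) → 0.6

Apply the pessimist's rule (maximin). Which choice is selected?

Option 3

Row minima: Option 1=-1.1, Option 2=-1.3, Option 3=-0.7
Best worst-case = -0.7 → Option 3.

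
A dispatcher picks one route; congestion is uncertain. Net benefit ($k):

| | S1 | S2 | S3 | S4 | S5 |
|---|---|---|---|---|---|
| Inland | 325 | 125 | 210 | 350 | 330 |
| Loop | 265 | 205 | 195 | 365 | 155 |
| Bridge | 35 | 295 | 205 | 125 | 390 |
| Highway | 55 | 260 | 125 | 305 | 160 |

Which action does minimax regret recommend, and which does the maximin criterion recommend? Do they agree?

minimax regret → Inland; maximin → Loop (disagree)

Column bests: S1=325, S2=295, S3=210, S4=365, S5=390.
Inland regrets: 0, 170, 0, 15, 60 → max 170
Loop regrets: 60, 90, 15, 0, 235 → max 235
Bridge regrets: 290, 0, 5, 240, 0 → max 290
Highway regrets: 270, 35, 85, 60, 230 → max 270
Smallest max regret = 170 → Inland.
Row minima: Inland=125, Loop=155, Bridge=35, Highway=55
Best worst-case = 155 → Loop.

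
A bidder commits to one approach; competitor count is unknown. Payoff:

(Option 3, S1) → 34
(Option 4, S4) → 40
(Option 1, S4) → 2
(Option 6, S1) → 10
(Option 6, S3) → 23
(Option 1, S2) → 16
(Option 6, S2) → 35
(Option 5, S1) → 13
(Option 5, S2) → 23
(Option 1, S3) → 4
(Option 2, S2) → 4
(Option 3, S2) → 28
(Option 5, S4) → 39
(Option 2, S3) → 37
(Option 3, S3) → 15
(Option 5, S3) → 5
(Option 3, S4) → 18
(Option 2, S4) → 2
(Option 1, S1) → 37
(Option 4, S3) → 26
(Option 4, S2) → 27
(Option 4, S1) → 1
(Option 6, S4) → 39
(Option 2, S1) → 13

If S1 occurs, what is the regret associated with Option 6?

Best payoff under S1 is 37.
Regret = 37 − 10 = 27.

27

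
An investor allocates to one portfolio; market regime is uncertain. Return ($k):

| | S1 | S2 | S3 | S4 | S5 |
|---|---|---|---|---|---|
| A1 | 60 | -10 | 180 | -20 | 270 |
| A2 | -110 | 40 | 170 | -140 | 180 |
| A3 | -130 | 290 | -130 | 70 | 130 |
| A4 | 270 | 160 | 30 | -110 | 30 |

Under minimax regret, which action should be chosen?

Column bests: S1=270, S2=290, S3=180, S4=70, S5=270.
A1 regrets: 210, 300, 0, 90, 0 → max 300
A2 regrets: 380, 250, 10, 210, 90 → max 380
A3 regrets: 400, 0, 310, 0, 140 → max 400
A4 regrets: 0, 130, 150, 180, 240 → max 240
Smallest max regret = 240 → A4.

A4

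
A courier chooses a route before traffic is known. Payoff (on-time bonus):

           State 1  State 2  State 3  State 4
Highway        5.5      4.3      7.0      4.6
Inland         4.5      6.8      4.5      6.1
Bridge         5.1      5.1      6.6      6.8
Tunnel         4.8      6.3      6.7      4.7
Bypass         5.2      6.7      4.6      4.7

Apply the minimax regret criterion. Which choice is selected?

Bridge

Column bests: State 1=5.5, State 2=6.8, State 3=7.0, State 4=6.8.
Highway regrets: 0.0, 2.5, 0.0, 2.2 → max 2.5
Inland regrets: 1.0, 0.0, 2.5, 0.7 → max 2.5
Bridge regrets: 0.4, 1.7, 0.4, 0.0 → max 1.7
Tunnel regrets: 0.7, 0.5, 0.3, 2.1 → max 2.1
Bypass regrets: 0.3, 0.1, 2.4, 2.1 → max 2.4
Smallest max regret = 1.7 → Bridge.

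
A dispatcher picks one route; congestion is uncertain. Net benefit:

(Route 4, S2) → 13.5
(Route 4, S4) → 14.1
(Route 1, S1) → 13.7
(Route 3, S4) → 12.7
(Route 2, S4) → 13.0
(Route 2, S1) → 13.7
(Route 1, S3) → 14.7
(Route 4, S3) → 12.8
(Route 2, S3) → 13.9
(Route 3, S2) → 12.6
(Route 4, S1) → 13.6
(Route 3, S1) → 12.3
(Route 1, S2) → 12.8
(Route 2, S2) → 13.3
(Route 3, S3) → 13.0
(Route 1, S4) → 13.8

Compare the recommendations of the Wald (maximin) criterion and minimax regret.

maximin → Route 2; minimax regret → Route 1 (disagree)

Row minima: Route 1=12.8, Route 2=13.0, Route 3=12.3, Route 4=12.8
Best worst-case = 13.0 → Route 2.
Column bests: S1=13.7, S2=13.5, S3=14.7, S4=14.1.
Route 1 regrets: 0.0, 0.7, 0.0, 0.3 → max 0.7
Route 2 regrets: 0.0, 0.2, 0.8, 1.1 → max 1.1
Route 3 regrets: 1.4, 0.9, 1.7, 1.4 → max 1.7
Route 4 regrets: 0.1, 0.0, 1.9, 0.0 → max 1.9
Smallest max regret = 0.7 → Route 1.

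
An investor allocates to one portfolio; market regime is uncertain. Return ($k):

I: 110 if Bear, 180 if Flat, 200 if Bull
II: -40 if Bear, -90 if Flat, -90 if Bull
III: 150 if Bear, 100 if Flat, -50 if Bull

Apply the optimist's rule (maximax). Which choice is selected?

Row maxima: I=200, II=-40, III=150
Best best-case = 200 → I.

I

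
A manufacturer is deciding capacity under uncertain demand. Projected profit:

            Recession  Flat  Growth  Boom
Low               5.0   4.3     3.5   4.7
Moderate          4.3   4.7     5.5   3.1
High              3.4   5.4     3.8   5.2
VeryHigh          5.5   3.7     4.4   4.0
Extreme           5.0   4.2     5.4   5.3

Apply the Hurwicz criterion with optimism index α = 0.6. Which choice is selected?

Extreme

Low: 0.6·5.0 + 0.4·3.5 = 4.4
Moderate: 0.6·5.5 + 0.4·3.1 = 4.54
High: 0.6·5.4 + 0.4·3.4 = 4.6
VeryHigh: 0.6·5.5 + 0.4·3.7 = 4.78
Extreme: 0.6·5.4 + 0.4·4.2 = 4.92
Highest Hurwicz score = 4.92 → Extreme.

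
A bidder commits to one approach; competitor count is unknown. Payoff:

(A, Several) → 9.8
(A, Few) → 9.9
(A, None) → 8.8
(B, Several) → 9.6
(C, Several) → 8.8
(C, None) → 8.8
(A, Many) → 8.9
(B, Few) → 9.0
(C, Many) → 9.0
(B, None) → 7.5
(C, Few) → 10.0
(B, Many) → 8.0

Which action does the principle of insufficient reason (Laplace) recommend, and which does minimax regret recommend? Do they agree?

Row averages: A=9.35, B=8.525, C=9.15
Highest average = 9.35 → A.
Column bests: None=8.8, Few=10.0, Several=9.8, Many=9.0.
A regrets: 0.0, 0.1, 0.0, 0.1 → max 0.1
B regrets: 1.3, 1.0, 0.2, 1.0 → max 1.3
C regrets: 0.0, 0.0, 1.0, 0.0 → max 1.0
Smallest max regret = 0.1 → A.

laplace → A; minimax regret → A (agree)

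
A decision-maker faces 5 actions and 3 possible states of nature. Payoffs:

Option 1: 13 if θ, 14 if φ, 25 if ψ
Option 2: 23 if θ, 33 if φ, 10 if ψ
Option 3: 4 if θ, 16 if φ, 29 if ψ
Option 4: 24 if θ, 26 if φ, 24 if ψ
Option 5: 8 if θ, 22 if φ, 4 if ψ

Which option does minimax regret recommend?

Option 4

Column bests: θ=24, φ=33, ψ=29.
Option 1 regrets: 11, 19, 4 → max 19
Option 2 regrets: 1, 0, 19 → max 19
Option 3 regrets: 20, 17, 0 → max 20
Option 4 regrets: 0, 7, 5 → max 7
Option 5 regrets: 16, 11, 25 → max 25
Smallest max regret = 7 → Option 4.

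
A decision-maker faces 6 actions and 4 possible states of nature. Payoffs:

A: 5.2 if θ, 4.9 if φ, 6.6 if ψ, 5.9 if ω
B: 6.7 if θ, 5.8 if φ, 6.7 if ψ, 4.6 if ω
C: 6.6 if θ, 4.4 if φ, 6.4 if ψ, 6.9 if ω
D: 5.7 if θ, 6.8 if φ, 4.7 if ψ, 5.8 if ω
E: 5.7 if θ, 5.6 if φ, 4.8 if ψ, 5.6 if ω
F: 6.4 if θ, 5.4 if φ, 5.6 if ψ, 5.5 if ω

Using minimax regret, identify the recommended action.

Column bests: θ=6.7, φ=6.8, ψ=6.7, ω=6.9.
A regrets: 1.5, 1.9, 0.1, 1.0 → max 1.9
B regrets: 0.0, 1.0, 0.0, 2.3 → max 2.3
C regrets: 0.1, 2.4, 0.3, 0.0 → max 2.4
D regrets: 1.0, 0.0, 2.0, 1.1 → max 2.0
E regrets: 1.0, 1.2, 1.9, 1.3 → max 1.9
F regrets: 0.3, 1.4, 1.1, 1.4 → max 1.4
Smallest max regret = 1.4 → F.

F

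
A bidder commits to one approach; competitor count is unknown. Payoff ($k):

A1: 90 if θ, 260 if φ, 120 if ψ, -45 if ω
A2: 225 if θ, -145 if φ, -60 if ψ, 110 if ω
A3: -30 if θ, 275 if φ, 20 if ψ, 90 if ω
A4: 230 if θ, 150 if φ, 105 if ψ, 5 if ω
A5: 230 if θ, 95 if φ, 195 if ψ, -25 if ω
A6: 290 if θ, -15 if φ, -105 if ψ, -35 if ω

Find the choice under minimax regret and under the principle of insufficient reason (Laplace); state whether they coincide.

minimax regret → A4; laplace → A5 (disagree)

Column bests: θ=290, φ=275, ψ=195, ω=110.
A1 regrets: 200, 15, 75, 155 → max 200
A2 regrets: 65, 420, 255, 0 → max 420
A3 regrets: 320, 0, 175, 20 → max 320
A4 regrets: 60, 125, 90, 105 → max 125
A5 regrets: 60, 180, 0, 135 → max 180
A6 regrets: 0, 290, 300, 145 → max 300
Smallest max regret = 125 → A4.
Row averages: A1=106.25, A2=32.5, A3=88.75, A4=122.5, A5=123.75, A6=33.75
Highest average = 123.75 → A5.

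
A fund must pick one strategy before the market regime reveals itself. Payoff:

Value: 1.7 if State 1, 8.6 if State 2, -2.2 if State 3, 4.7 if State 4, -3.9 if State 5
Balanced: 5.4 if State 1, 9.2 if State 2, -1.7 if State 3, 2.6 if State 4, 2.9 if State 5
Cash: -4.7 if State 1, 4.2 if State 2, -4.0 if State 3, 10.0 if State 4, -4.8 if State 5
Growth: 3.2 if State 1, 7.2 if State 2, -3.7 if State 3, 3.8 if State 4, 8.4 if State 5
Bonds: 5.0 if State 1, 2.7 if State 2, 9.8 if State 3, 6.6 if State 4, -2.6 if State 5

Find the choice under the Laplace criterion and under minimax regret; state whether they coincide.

Row averages: Value=1.78, Balanced=3.68, Cash=0.14, Growth=3.78, Bonds=4.3
Highest average = 4.3 → Bonds.
Column bests: State 1=5.4, State 2=9.2, State 3=9.8, State 4=10.0, State 5=8.4.
Value regrets: 3.7, 0.6, 12.0, 5.3, 12.3 → max 12.3
Balanced regrets: 0.0, 0.0, 11.5, 7.4, 5.5 → max 11.5
Cash regrets: 10.1, 5.0, 13.8, 0.0, 13.2 → max 13.8
Growth regrets: 2.2, 2.0, 13.5, 6.2, 0.0 → max 13.5
Bonds regrets: 0.4, 6.5, 0.0, 3.4, 11.0 → max 11.0
Smallest max regret = 11.0 → Bonds.

laplace → Bonds; minimax regret → Bonds (agree)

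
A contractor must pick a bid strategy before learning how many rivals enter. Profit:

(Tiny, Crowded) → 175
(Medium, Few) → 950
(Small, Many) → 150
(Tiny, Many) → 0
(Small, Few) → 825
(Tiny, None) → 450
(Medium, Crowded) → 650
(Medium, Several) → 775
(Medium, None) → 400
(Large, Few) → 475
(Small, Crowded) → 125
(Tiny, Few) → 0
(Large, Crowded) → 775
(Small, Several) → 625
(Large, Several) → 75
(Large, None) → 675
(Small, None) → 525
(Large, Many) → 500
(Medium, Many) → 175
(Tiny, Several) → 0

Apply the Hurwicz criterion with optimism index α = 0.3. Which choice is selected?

Medium

Tiny: 0.3·450 + 0.7·0 = 135
Small: 0.3·825 + 0.7·125 = 335
Medium: 0.3·950 + 0.7·175 = 407.5
Large: 0.3·775 + 0.7·75 = 285
Highest Hurwicz score = 407.5 → Medium.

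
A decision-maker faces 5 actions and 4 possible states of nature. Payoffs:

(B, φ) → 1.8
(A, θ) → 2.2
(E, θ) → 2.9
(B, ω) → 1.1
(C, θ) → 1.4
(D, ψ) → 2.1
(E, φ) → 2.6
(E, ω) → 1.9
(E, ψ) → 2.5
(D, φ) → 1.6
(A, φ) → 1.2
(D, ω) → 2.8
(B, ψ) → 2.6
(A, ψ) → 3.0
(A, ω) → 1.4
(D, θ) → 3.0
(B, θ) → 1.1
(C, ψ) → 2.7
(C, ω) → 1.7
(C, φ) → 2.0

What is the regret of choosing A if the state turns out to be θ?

Best payoff under θ is 3.0.
Regret = 3.0 − 2.2 = 0.8.

0.8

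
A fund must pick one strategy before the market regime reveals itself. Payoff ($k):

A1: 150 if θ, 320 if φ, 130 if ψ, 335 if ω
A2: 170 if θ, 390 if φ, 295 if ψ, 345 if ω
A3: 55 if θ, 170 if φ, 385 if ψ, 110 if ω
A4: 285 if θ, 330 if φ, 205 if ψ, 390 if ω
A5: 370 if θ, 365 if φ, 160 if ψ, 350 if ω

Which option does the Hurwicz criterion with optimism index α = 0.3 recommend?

A4

A1: 0.3·335 + 0.7·130 = 191.5
A2: 0.3·390 + 0.7·170 = 236
A3: 0.3·385 + 0.7·55 = 154
A4: 0.3·390 + 0.7·205 = 260.5
A5: 0.3·370 + 0.7·160 = 223
Highest Hurwicz score = 260.5 → A4.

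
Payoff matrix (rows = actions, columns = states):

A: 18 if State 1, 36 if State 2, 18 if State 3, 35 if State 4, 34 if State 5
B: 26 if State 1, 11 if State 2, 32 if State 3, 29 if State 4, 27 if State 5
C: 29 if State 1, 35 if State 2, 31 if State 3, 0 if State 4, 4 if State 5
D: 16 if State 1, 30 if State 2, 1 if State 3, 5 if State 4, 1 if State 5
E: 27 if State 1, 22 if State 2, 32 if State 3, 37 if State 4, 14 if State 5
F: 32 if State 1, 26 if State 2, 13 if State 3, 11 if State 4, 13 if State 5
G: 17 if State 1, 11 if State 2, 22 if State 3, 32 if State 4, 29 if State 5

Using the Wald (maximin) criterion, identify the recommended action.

Row minima: A=18, B=11, C=0, D=1, E=14, F=11, G=11
Best worst-case = 18 → A.

A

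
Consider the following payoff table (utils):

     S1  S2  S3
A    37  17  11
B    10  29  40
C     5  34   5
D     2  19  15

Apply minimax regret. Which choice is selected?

B

Column bests: S1=37, S2=34, S3=40.
A regrets: 0, 17, 29 → max 29
B regrets: 27, 5, 0 → max 27
C regrets: 32, 0, 35 → max 35
D regrets: 35, 15, 25 → max 35
Smallest max regret = 27 → B.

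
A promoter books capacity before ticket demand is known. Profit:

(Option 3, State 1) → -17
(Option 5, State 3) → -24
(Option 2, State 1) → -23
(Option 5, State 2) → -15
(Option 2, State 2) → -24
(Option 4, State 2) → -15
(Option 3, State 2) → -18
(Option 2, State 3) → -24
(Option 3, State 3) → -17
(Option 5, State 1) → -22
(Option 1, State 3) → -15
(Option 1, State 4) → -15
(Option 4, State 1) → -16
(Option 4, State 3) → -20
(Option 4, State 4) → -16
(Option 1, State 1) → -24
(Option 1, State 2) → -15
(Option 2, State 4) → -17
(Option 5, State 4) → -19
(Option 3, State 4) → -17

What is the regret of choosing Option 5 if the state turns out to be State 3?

Best payoff under State 3 is -15.
Regret = -15 − (-24) = 9.

9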